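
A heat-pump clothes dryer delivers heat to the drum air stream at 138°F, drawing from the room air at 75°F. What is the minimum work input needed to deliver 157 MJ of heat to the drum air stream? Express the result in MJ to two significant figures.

17 MJ

In absolute terms T_C = 297.04 K and T_H = 332.04 K, so ΔT = 35.00 K.
The reversible limit is COP_HP = T_H/ΔT = 9.487, so W_min = Q_H/COP = Q_H·ΔT/T_H.
W_min = 157.0 × 35.00/332.04 = 16.55 MJ.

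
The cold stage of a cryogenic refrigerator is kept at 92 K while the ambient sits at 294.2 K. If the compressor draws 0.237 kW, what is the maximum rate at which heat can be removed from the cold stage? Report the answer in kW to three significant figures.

The reservoir spacing is ΔT = 294.2 − 92 = 202.2 K.
COP_Carnot = T_C/ΔT = 92.00/202.2 = 0.4550.
Q̇_max = COP_Carnot × Ẇ = 0.4550 × 0.2370 kW = 0.1078 kW.

0.108 kW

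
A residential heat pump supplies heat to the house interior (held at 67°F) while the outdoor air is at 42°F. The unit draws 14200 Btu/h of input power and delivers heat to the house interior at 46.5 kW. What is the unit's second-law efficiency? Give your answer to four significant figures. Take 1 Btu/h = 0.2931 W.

Converting, Q̇_H = 46.50 kW = 158600 Btu/h, so COP_actual = Q̇_H/Ẇ = 158600/14200 = 11.17.
In absolute terms T_C = 278.71 K and T_H = 292.59 K, so ΔT = 13.89 K.
COP_Carnot = T_H/ΔT = 292.59/13.89 = 21.07.
η_II = COP_actual/COP_Carnot = 11.17/21.07 = 0.5303.

0.5303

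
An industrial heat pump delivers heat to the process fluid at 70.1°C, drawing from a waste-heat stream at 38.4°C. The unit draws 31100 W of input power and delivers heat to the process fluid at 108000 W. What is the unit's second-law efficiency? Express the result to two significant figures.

COP_actual = Q̇_H/Ẇ = 108000/31100 = 3.473.
In absolute terms T_C = 311.55 K and T_H = 343.25 K, so ΔT = 31.70 K.
COP_Carnot = T_H/ΔT = 343.25/31.70 = 10.83.
η_II = COP_actual/COP_Carnot = 3.473/10.83 = 0.3207.

0.32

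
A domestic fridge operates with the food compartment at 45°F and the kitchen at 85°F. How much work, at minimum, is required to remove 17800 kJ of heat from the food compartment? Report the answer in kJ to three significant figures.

1410 kJ

In absolute terms T_C = 280.37 K and T_H = 302.59 K, so ΔT = 22.22 K.
The reversible limit is COP_R = T_C/ΔT = 12.62, so W_min = Q_C/COP = Q_C·ΔT/T_C.
W_min = 17800 × 22.22/280.37 = 1411 kJ.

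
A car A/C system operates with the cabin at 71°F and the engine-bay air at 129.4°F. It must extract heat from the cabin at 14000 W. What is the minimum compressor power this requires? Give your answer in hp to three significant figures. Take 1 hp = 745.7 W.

In absolute terms T_C = 294.82 K and T_H = 327.26 K, so ΔT = 32.44 K.
COP_Carnot = T_C/ΔT = 294.82/32.44 = 9.087.
Ẇ_min = Q̇/COP_Carnot = 14000/9.087 = 1541 W = 2.066 hp.

2.07 hp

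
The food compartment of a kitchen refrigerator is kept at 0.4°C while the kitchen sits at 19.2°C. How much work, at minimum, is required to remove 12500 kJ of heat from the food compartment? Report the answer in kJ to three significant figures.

859 kJ

In absolute terms T_C = 273.55 K and T_H = 292.35 K, so ΔT = 18.80 K.
The reversible limit is COP_R = T_C/ΔT = 14.55, so W_min = Q_C/COP = Q_C·ΔT/T_C.
W_min = 12500 × 18.80/273.55 = 859.1 kJ.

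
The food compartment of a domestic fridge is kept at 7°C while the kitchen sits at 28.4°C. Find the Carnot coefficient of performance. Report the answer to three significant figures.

In absolute terms T_C = 280.15 K and T_H = 301.55 K, so ΔT = 21.40 K.
For a reversible cycle, COP_Carnot = T_C/ΔT = 280.15/21.40 = 13.09.

13.1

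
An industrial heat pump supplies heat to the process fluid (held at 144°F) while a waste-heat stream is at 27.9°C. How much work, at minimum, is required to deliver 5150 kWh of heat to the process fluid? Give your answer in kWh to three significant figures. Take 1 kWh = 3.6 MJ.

In absolute terms T_C = 301.05 K and T_H = 335.37 K, so ΔT = 34.32 K.
The reversible limit is COP_HP = T_H/ΔT = 9.771, so W_min = Q_H/COP = Q_H·ΔT/T_H.
W_min = 5150 × 34.32/335.37 = 527.1 kWh.

527 kWh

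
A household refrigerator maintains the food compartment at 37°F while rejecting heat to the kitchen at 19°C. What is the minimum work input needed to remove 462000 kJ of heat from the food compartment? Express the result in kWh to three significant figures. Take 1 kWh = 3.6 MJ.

7.54 kWh

In absolute terms T_C = 275.93 K and T_H = 292.15 K, so ΔT = 16.22 K.
The reversible limit is COP_R = T_C/ΔT = 17.01, so W_min = Q_C/COP = Q_C·ΔT/T_C.
W_min = 462000 × 16.22/275.93 = 27160 kJ = 7.545 kWh.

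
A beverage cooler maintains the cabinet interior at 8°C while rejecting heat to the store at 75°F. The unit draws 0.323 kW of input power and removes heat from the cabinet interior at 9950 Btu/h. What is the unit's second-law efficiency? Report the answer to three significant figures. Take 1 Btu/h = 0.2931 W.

Converting, Q̇_C = 9950 Btu/h = 2.916 kW, so COP_actual = Q̇_C/Ẇ = 2.916/0.3230 = 9.029.
In absolute terms T_C = 281.15 K and T_H = 297.04 K, so ΔT = 15.89 K.
COP_Carnot = T_C/ΔT = 281.15/15.89 = 17.69.
η_II = COP_actual/COP_Carnot = 9.029/17.69 = 0.5103.

0.510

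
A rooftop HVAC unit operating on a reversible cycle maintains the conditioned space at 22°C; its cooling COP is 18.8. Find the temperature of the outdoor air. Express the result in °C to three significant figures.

37.7 °C

COP_R = T_C/(T_H − T_C) gives T_H − T_C = T_C/COP.
With T_C = 295.15 K, T_H = 295.15 × (1 + 1/18.8) = 310.85 K.
Converting, 310.85 K = 37.70°C.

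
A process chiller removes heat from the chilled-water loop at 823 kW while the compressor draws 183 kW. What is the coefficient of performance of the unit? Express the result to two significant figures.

The first law gives Q̇_H = Q̇_C + Ẇ, so the three rates are Q̇_C = 823.0, Q̇_H = 1006, Ẇ = 183.0 kW.
COP_R = Q̇_C/Ẇ = 823.0/183.0 = 4.497.

4.5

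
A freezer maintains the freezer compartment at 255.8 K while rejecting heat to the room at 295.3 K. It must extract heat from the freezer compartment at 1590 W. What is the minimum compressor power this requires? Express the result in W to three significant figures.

The reservoir spacing is ΔT = 295.3 − 255.8 = 39.50 K.
COP_Carnot = T_C/ΔT = 255.80/39.50 = 6.476.
Ẇ_min = Q̇/COP_Carnot = 1590/6.476 = 245.5 W.

246 W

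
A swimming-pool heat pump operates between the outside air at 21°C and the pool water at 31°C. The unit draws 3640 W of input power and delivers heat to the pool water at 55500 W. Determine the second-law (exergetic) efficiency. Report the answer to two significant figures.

0.50

COP_actual = Q̇_H/Ẇ = 55500/3640 = 15.25.
In absolute terms T_C = 294.15 K and T_H = 304.15 K, so ΔT = 10.00 K.
COP_Carnot = T_H/ΔT = 304.15/10.00 = 30.42.
η_II = COP_actual/COP_Carnot = 15.25/30.42 = 0.5013.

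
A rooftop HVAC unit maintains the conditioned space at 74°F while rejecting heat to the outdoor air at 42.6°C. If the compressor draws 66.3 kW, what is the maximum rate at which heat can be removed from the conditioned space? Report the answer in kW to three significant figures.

1020 kW

In absolute terms T_C = 296.48 K and T_H = 315.75 K, so ΔT = 19.27 K.
COP_Carnot = T_C/ΔT = 296.48/19.27 = 15.39.
Q̇_max = COP_Carnot × Ẇ = 15.39 × 66.30 kW = 1020 kW.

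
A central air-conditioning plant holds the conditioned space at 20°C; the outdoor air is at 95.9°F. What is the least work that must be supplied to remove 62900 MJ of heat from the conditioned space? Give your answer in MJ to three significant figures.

In absolute terms T_C = 293.15 K and T_H = 308.65 K, so ΔT = 15.50 K.
The reversible limit is COP_R = T_C/ΔT = 18.91, so W_min = Q_C/COP = Q_C·ΔT/T_C.
W_min = 62900 × 15.50/293.15 = 3326 MJ.

3330 MJ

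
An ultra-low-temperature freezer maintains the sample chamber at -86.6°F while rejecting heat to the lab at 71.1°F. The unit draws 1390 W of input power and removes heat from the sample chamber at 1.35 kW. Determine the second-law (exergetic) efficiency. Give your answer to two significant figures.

0.41

Converting, Q̇_C = 1.350 kW = 1350 W, so COP_actual = Q̇_C/Ẇ = 1350/1390 = 0.9712.
In absolute terms T_C = 207.26 K and T_H = 294.87 K, so ΔT = 87.61 K.
COP_Carnot = T_C/ΔT = 207.26/87.61 = 2.366.
η_II = COP_actual/COP_Carnot = 0.9712/2.366 = 0.4105.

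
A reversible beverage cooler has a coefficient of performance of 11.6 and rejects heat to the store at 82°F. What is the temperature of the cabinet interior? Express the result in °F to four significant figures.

For a Carnot refrigerator COP_R = T_C/(T_H − T_C), so T_C = COP·T_H/(1 + COP).
With T_H = 300.93 K, T_C = 11.6 × 300.93/12.60 = 277.04 K.
Converting, 277.04 K = 39.01°F.

39.01 °F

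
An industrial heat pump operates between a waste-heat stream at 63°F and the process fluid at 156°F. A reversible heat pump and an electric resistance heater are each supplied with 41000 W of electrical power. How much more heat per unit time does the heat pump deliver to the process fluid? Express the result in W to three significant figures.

230000 W

In absolute terms T_C = 290.37 K and T_H = 342.04 K, so ΔT = 51.67 K.
COP_Carnot = T_H/ΔT = 342.04/51.67 = 6.620.
The heat pump delivers Q̇_H = COP × Ẇ = 271400 W; the resistance heater delivers Ẇ = 41000 W.
Extra = (COP − 1)·Ẇ = 230400 W.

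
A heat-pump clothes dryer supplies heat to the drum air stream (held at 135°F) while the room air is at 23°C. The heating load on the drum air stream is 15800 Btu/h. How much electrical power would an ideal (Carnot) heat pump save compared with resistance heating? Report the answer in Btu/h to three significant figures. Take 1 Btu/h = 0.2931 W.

In absolute terms T_C = 296.15 K and T_H = 330.37 K, so ΔT = 34.22 K.
COP_Carnot = T_H/ΔT = 330.37/34.22 = 9.654.
Resistance heating needs Ẇ_res = Q̇_H = 15800 Btu/h; the reversible heat pump needs only Ẇ_hp = Q̇_H/COP = 1637 Btu/h.
Saving = 15800 − 1637 = 14160 Btu/h.

14200 Btu/h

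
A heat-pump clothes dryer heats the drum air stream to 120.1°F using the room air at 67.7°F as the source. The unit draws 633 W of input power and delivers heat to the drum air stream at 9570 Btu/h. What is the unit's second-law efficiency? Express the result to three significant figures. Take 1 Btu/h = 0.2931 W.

Converting, Q̇_H = 9570 Btu/h = 2805 W, so COP_actual = Q̇_H/Ẇ = 2805/633.0 = 4.431.
In absolute terms T_C = 292.98 K and T_H = 322.09 K, so ΔT = 29.11 K.
COP_Carnot = T_H/ΔT = 322.09/29.11 = 11.06.
η_II = COP_actual/COP_Carnot = 4.431/11.06 = 0.4005.

0.400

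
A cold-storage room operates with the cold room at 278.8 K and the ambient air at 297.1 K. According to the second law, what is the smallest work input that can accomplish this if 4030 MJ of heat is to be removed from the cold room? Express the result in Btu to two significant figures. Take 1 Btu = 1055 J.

250000 Btu

The reservoir spacing is ΔT = 297.1 − 278.8 = 18.30 K.
The reversible limit is COP_R = T_C/ΔT = 15.23, so W_min = Q_C/COP = Q_C·ΔT/T_C.
W_min = 4030 × 18.30/278.80 = 264.5 MJ = 250700 Btu.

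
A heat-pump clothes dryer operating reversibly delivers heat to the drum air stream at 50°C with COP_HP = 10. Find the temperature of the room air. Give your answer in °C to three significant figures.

17.7 °C

COP_HP = T_H/(T_H − T_C) gives T_H − T_C = T_H/COP.
With T_H = 323.15 K, T_C = 323.15 × (1 − 1/10) = 290.83 K.
Converting, 290.83 K = 17.69°C.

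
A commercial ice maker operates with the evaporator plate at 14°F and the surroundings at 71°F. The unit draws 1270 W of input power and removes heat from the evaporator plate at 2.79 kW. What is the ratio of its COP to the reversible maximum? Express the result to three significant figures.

0.264

Converting, Q̇_C = 2.790 kW = 2790 W, so COP_actual = Q̇_C/Ẇ = 2790/1270 = 2.197.
In absolute terms T_C = 263.15 K and T_H = 294.82 K, so ΔT = 31.67 K.
COP_Carnot = T_C/ΔT = 263.15/31.67 = 8.310.
η_II = COP_actual/COP_Carnot = 2.197/8.310 = 0.2644.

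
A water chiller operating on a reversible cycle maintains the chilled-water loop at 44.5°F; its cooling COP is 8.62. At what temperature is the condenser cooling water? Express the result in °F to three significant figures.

103 °F

COP_R = T_C/(T_H − T_C) gives T_H − T_C = T_C/COP.
With T_C = 280.09 K, T_H = 280.09 × (1 + 1/8.62) = 312.59 K.
Converting, 312.59 K = 102.99°F.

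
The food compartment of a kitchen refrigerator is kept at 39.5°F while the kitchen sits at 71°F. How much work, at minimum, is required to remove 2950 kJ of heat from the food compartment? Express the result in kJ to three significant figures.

In absolute terms T_C = 277.32 K and T_H = 294.82 K, so ΔT = 17.50 K.
The reversible limit is COP_R = T_C/ΔT = 15.85, so W_min = Q_C/COP = Q_C·ΔT/T_C.
W_min = 2950 × 17.50/277.32 = 186.2 kJ.

186 kJ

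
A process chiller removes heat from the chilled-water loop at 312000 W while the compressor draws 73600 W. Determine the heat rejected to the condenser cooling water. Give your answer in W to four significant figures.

385600 W

For a cyclic device the first law requires Q̇_H = Q̇_C + Ẇ.
Q̇_H = Q̇_C + Ẇ = 385600 W.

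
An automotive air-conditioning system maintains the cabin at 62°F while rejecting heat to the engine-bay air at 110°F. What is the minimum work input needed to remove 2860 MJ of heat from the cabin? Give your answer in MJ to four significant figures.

263.2 MJ

In absolute terms T_C = 289.82 K and T_H = 316.48 K, so ΔT = 26.67 K.
The reversible limit is COP_R = T_C/ΔT = 10.87, so W_min = Q_C/COP = Q_C·ΔT/T_C.
W_min = 2860 × 26.67/289.82 = 263.2 MJ.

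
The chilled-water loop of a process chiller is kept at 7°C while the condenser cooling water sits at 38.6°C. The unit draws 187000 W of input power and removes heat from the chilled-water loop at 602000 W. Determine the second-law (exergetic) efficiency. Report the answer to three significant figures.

0.363

COP_actual = Q̇_C/Ẇ = 602000/187000 = 3.219.
In absolute terms T_C = 280.15 K and T_H = 311.75 K, so ΔT = 31.60 K.
COP_Carnot = T_C/ΔT = 280.15/31.60 = 8.866.
η_II = COP_actual/COP_Carnot = 3.219/8.866 = 0.3631.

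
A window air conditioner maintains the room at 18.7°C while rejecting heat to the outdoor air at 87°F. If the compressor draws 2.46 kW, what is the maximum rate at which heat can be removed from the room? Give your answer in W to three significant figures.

60600 W

In absolute terms T_C = 291.85 K and T_H = 303.71 K, so ΔT = 11.86 K.
COP_Carnot = T_C/ΔT = 291.85/11.86 = 24.62.
Q̇_max = COP_Carnot × Ẇ = 24.62 × 2.460 kW = 60.56 kW = 60560 W.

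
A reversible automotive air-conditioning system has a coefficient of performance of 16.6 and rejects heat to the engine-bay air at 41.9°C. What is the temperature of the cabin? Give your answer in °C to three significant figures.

For a Carnot refrigerator COP_R = T_C/(T_H − T_C), so T_C = COP·T_H/(1 + COP).
With T_H = 315.05 K, T_C = 16.6 × 315.05/17.60 = 297.15 K.
Converting, 297.15 K = 24.00°C.

24.0 °C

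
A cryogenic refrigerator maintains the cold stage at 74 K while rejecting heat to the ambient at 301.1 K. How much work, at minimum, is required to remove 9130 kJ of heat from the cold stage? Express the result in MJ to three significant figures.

28.0 MJ

The reservoir spacing is ΔT = 301.1 − 74 = 227.1 K.
The reversible limit is COP_R = T_C/ΔT = 0.3258, so W_min = Q_C/COP = Q_C·ΔT/T_C.
W_min = 9130 × 227.1/74.00 = 28020 kJ = 28.02 MJ.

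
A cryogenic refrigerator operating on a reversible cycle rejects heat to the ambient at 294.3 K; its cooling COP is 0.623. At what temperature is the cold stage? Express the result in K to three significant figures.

For a Carnot refrigerator COP_R = T_C/(T_H − T_C), so T_C = COP·T_H/(1 + COP).
With T_H = 294.30 K, T_C = 0.623 × 294.30/1.623 = 112.97 K.

113 K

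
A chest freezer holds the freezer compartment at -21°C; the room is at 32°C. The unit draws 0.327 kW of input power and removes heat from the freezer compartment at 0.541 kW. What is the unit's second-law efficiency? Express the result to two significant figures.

0.35

COP_actual = Q̇_C/Ẇ = 0.5410/0.3270 = 1.654.
In absolute terms T_C = 252.15 K and T_H = 305.15 K, so ΔT = 53.00 K.
COP_Carnot = T_C/ΔT = 252.15/53.00 = 4.758.
η_II = COP_actual/COP_Carnot = 1.654/4.758 = 0.3477.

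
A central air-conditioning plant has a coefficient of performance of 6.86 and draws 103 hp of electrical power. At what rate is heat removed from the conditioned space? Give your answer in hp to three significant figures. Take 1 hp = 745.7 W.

707 hp

Q̇_C = COP × Ẇ = 6.86 × 103.0 = 706.6 hp.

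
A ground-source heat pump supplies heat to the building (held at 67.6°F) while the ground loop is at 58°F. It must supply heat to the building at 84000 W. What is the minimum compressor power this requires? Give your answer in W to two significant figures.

In absolute terms T_C = 287.59 K and T_H = 292.93 K, so ΔT = 5.333 K.
COP_Carnot = T_H/ΔT = 292.93/5.333 = 54.92.
Ẇ_min = Q̇/COP_Carnot = 84000/54.92 = 1529 W.

1500 W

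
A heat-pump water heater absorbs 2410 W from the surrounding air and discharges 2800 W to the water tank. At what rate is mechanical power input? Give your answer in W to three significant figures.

390 W

For a cyclic device the first law requires Q̇_H = Q̇_C + Ẇ.
Ẇ = Q̇_H − Q̇_C = 390.0 W.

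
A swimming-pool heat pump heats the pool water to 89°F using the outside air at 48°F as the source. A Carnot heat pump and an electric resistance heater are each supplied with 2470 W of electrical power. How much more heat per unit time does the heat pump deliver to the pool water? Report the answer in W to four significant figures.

In absolute terms T_C = 282.04 K and T_H = 304.82 K, so ΔT = 22.78 K.
COP_Carnot = T_H/ΔT = 304.82/22.78 = 13.38.
The heat pump delivers Q̇_H = COP × Ẇ = 33050 W; the resistance heater delivers Ẇ = 2470 W.
Extra = (COP − 1)·Ẇ = 30580 W.

30580 W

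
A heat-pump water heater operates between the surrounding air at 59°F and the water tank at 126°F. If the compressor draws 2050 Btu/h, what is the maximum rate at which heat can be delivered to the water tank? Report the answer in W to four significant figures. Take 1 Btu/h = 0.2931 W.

5252 W

In absolute terms T_C = 288.15 K and T_H = 325.37 K, so ΔT = 37.22 K.
COP_Carnot = T_H/ΔT = 325.37/37.22 = 8.741.
Q̇_max = COP_Carnot × Ẇ = 8.741 × 2050 Btu/h = 17920 Btu/h = 5252 W.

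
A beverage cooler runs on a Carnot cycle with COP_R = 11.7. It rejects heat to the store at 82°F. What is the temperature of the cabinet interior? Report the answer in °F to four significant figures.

For a Carnot refrigerator COP_R = T_C/(T_H − T_C), so T_C = COP·T_H/(1 + COP).
With T_H = 300.93 K, T_C = 11.7 × 300.93/12.70 = 277.23 K.
Converting, 277.23 K = 39.35°F.

39.35 °F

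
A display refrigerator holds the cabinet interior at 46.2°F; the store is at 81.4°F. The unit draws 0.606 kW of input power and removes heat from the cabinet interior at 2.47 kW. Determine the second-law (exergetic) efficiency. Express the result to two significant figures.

0.28

COP_actual = Q̇_C/Ẇ = 2.470/0.6060 = 4.076.
In absolute terms T_C = 281.04 K and T_H = 300.59 K, so ΔT = 19.56 K.
COP_Carnot = T_C/ΔT = 281.04/19.56 = 14.37.
η_II = COP_actual/COP_Carnot = 4.076/14.37 = 0.2836.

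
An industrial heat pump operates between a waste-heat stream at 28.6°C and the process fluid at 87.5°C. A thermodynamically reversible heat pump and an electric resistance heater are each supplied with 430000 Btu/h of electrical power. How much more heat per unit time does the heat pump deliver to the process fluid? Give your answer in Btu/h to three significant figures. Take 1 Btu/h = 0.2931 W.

2200000 Btu/h

In absolute terms T_C = 301.75 K and T_H = 360.65 K, so ΔT = 58.90 K.
COP_Carnot = T_H/ΔT = 360.65/58.90 = 6.123.
The heat pump delivers Q̇_H = COP × Ẇ = 2633000 Btu/h; the resistance heater delivers Ẇ = 430000 Btu/h.
Extra = (COP − 1)·Ẇ = 2203000 Btu/h.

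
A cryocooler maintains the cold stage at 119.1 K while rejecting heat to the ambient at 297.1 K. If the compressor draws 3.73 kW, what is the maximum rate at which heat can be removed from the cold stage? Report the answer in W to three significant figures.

The reservoir spacing is ΔT = 297.1 − 119.1 = 178.0 K.
COP_Carnot = T_C/ΔT = 119.10/178.0 = 0.6691.
Q̇_max = COP_Carnot × Ẇ = 0.6691 × 3.730 kW = 2.496 kW = 2496 W.

2500 W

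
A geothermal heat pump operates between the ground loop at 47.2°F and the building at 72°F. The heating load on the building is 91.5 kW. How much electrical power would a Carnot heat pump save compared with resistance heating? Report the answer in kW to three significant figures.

87.2 kW

In absolute terms T_C = 281.59 K and T_H = 295.37 K, so ΔT = 13.78 K.
COP_Carnot = T_H/ΔT = 295.37/13.78 = 21.44.
Resistance heating needs Ẇ_res = Q̇_H = 91.50 kW; the reversible heat pump needs only Ẇ_hp = Q̇_H/COP = 4.268 kW.
Saving = 91.50 − 4.268 = 87.23 kW.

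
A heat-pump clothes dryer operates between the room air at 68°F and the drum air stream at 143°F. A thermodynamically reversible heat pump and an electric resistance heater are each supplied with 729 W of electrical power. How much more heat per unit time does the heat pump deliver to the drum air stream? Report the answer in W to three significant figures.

5130 W

In absolute terms T_C = 293.15 K and T_H = 334.82 K, so ΔT = 41.67 K.
COP_Carnot = T_H/ΔT = 334.82/41.67 = 8.036.
The heat pump delivers Q̇_H = COP × Ẇ = 5858 W; the resistance heater delivers Ẇ = 729.0 W.
Extra = (COP − 1)·Ẇ = 5129 W.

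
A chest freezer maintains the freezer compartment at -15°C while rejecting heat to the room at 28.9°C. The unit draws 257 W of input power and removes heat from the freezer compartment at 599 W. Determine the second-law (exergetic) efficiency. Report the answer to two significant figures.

COP_actual = Q̇_C/Ẇ = 599.0/257.0 = 2.331.
In absolute terms T_C = 258.15 K and T_H = 302.05 K, so ΔT = 43.90 K.
COP_Carnot = T_C/ΔT = 258.15/43.90 = 5.880.
η_II = COP_actual/COP_Carnot = 2.331/5.880 = 0.3964.

0.40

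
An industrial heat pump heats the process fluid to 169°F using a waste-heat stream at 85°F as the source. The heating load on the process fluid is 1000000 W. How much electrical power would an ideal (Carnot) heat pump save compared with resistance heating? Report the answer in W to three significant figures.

In absolute terms T_C = 302.59 K and T_H = 349.26 K, so ΔT = 46.67 K.
COP_Carnot = T_H/ΔT = 349.26/46.67 = 7.484.
Resistance heating needs Ẇ_res = Q̇_H = 1000000 W; the reversible heat pump needs only Ẇ_hp = Q̇_H/COP = 133600 W.
Saving = 1000000 − 133600 = 866400 W.

866000 W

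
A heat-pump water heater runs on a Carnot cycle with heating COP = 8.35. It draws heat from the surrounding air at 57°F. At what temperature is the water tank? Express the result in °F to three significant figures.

COP_HP = T_H/(T_H − T_C) rearranges to T_H = COP·T_C/(COP − 1).
With T_C = 287.04 K, T_H = 8.35 × 287.04/7.350 = 326.09 K.
Converting, 326.09 K = 127.30°F.

127 °F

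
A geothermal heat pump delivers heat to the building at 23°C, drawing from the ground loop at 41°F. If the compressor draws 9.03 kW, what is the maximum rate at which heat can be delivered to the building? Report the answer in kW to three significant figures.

In absolute terms T_C = 278.15 K and T_H = 296.15 K, so ΔT = 18.00 K.
COP_Carnot = T_H/ΔT = 296.15/18.00 = 16.45.
Q̇_max = COP_Carnot × Ẇ = 16.45 × 9.030 kW = 148.6 kW.

149 kW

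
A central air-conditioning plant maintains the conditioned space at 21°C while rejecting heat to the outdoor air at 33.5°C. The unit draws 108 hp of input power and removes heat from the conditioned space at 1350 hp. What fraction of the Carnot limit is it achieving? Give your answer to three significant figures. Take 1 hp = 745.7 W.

COP_actual = Q̇_C/Ẇ = 1350/108.0 = 12.50.
In absolute terms T_C = 294.15 K and T_H = 306.65 K, so ΔT = 12.50 K.
COP_Carnot = T_C/ΔT = 294.15/12.50 = 23.53.
η_II = COP_actual/COP_Carnot = 12.50/23.53 = 0.5312.

0.531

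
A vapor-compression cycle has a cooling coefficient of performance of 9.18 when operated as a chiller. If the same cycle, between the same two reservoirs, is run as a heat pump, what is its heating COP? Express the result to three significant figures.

10.2

The first law on one cycle gives Q_H = Q_C + W, so Q_H/W = Q_C/W + 1.
COP_HP = COP_R + 1 = 9.18 + 1 = 10.18.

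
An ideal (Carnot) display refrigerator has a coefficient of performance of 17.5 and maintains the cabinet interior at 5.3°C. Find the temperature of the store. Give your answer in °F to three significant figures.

70.2 °F

COP_R = T_C/(T_H − T_C) gives T_H − T_C = T_C/COP.
With T_C = 278.45 K, T_H = 278.45 × (1 + 1/17.5) = 294.36 K.
Converting, 294.36 K = 70.18°F.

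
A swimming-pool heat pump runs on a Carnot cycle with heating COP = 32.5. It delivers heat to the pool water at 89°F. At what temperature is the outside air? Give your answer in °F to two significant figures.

COP_HP = T_H/(T_H − T_C) gives T_H − T_C = T_H/COP.
With T_H = 304.82 K, T_C = 304.82 × (1 − 1/32.5) = 295.44 K.
Converting, 295.44 K = 72.12°F.

72 °F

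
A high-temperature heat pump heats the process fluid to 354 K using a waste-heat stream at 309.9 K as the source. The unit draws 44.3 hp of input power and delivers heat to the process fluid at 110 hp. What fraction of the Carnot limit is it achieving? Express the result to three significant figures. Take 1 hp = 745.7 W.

COP_actual = Q̇_H/Ẇ = 110.0/44.30 = 2.483.
The reservoir spacing is ΔT = 354 − 309.9 = 44.10 K.
COP_Carnot = T_H/ΔT = 354.00/44.10 = 8.027.
η_II = COP_actual/COP_Carnot = 2.483/8.027 = 0.3093.

0.309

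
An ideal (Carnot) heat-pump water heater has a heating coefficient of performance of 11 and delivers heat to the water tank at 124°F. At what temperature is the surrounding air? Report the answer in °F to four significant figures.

70.94 °F

COP_HP = T_H/(T_H − T_C) gives T_H − T_C = T_H/COP.
With T_H = 324.26 K, T_C = 324.26 × (1 − 1/11) = 294.78 K.
Converting, 294.78 K = 70.94°F.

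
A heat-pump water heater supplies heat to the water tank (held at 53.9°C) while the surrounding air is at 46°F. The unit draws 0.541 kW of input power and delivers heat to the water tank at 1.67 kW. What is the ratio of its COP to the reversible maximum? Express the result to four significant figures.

COP_actual = Q̇_H/Ẇ = 1.670/0.5410 = 3.087.
In absolute terms T_C = 280.93 K and T_H = 327.05 K, so ΔT = 46.12 K.
COP_Carnot = T_H/ΔT = 327.05/46.12 = 7.091.
η_II = COP_actual/COP_Carnot = 3.087/7.091 = 0.4353.

0.4353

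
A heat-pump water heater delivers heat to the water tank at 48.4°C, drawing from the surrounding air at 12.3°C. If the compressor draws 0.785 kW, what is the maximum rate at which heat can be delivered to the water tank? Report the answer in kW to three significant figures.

In absolute terms T_C = 285.45 K and T_H = 321.55 K, so ΔT = 36.10 K.
COP_Carnot = T_H/ΔT = 321.55/36.10 = 8.907.
Q̇_max = COP_Carnot × Ẇ = 8.907 × 0.7850 kW = 6.992 kW.

6.99 kW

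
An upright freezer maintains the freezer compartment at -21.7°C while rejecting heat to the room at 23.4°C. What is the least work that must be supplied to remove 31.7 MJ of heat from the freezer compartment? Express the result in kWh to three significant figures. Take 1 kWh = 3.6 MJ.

In absolute terms T_C = 251.45 K and T_H = 296.55 K, so ΔT = 45.10 K.
The reversible limit is COP_R = T_C/ΔT = 5.575, so W_min = Q_C/COP = Q_C·ΔT/T_C.
W_min = 31.70 × 45.10/251.45 = 5.686 MJ = 1.579 kWh.

1.58 kWh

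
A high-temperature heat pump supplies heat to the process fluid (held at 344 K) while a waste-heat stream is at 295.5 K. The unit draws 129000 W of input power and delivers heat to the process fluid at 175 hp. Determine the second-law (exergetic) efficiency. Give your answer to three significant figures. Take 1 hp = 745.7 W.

0.143

Converting, Q̇_H = 175.0 hp = 130500 W, so COP_actual = Q̇_H/Ẇ = 130500/129000 = 1.012.
The reservoir spacing is ΔT = 344 − 295.5 = 48.50 K.
COP_Carnot = T_H/ΔT = 344.00/48.50 = 7.093.
η_II = COP_actual/COP_Carnot = 1.012/7.093 = 0.1426.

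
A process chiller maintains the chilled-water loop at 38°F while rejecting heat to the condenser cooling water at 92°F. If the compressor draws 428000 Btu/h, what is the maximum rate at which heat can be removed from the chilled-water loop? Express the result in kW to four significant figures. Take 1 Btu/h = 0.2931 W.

1156 kW

In absolute terms T_C = 276.48 K and T_H = 306.48 K, so ΔT = 30.00 K.
COP_Carnot = T_C/ΔT = 276.48/30.00 = 9.216.
Q̇_max = COP_Carnot × Ẇ = 9.216 × 428000 Btu/h = 3944000 Btu/h = 1156 kW.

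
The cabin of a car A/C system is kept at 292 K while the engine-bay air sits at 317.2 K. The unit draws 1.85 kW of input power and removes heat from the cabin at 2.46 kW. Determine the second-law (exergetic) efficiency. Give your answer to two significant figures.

COP_actual = Q̇_C/Ẇ = 2.460/1.850 = 1.330.
The reservoir spacing is ΔT = 317.2 − 292 = 25.20 K.
COP_Carnot = T_C/ΔT = 292.00/25.20 = 11.59.
η_II = COP_actual/COP_Carnot = 1.330/11.59 = 0.1148.

0.11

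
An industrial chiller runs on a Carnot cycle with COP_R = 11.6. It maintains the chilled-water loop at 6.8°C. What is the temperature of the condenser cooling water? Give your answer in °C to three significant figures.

COP_R = T_C/(T_H − T_C) gives T_H − T_C = T_C/COP.
With T_C = 279.95 K, T_H = 279.95 × (1 + 1/11.6) = 304.08 K.
Converting, 304.08 K = 30.93°C.

30.9 °C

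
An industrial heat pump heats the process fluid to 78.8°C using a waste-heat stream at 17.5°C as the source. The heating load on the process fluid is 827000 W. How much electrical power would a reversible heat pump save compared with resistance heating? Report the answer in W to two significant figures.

680000 W

In absolute terms T_C = 290.65 K and T_H = 351.95 K, so ΔT = 61.30 K.
COP_Carnot = T_H/ΔT = 351.95/61.30 = 5.741.
Resistance heating needs Ẇ_res = Q̇_H = 827000 W; the reversible heat pump needs only Ẇ_hp = Q̇_H/COP = 144000 W.
Saving = 827000 − 144000 = 683000 W.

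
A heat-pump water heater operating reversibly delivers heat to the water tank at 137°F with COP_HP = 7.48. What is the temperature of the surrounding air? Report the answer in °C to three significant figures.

COP_HP = T_H/(T_H − T_C) gives T_H − T_C = T_H/COP.
With T_H = 331.48 K, T_C = 331.48 × (1 − 1/7.48) = 287.17 K.
Converting, 287.17 K = 14.02°C.

14.0 °C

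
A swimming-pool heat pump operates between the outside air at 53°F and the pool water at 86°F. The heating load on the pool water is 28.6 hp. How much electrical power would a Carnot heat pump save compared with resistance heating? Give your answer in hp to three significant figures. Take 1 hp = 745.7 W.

26.9 hp

In absolute terms T_C = 284.82 K and T_H = 303.15 K, so ΔT = 18.33 K.
COP_Carnot = T_H/ΔT = 303.15/18.33 = 16.54.
Resistance heating needs Ẇ_res = Q̇_H = 28.60 hp; the reversible heat pump needs only Ẇ_hp = Q̇_H/COP = 1.730 hp.
Saving = 28.60 − 1.730 = 26.87 hp.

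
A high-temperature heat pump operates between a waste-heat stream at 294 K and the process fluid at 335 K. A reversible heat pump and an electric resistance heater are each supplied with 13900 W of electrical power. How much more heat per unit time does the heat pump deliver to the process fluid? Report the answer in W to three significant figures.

The reservoir spacing is ΔT = 335 − 294 = 41.00 K.
COP_Carnot = T_H/ΔT = 335.00/41.00 = 8.171.
The heat pump delivers Q̇_H = COP × Ẇ = 113600 W; the resistance heater delivers Ẇ = 13900 W.
Extra = (COP − 1)·Ẇ = 99670 W.

99700 W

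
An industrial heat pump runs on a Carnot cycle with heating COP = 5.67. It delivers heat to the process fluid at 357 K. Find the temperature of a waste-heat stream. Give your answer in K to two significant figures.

COP_HP = T_H/(T_H − T_C) gives T_H − T_C = T_H/COP.
With T_H = 357.00 K, T_C = 357.00 × (1 − 1/5.67) = 294.04 K.

290 K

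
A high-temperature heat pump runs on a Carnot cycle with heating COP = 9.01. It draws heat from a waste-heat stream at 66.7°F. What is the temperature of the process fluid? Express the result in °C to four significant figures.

55.79 °C

COP_HP = T_H/(T_H − T_C) rearranges to T_H = COP·T_C/(COP − 1).
With T_C = 292.43 K, T_H = 9.01 × 292.43/8.010 = 328.94 K.
Converting, 328.94 K = 55.79°C.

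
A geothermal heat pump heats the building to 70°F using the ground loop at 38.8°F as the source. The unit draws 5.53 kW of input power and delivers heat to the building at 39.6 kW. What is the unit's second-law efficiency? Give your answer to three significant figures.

COP_actual = Q̇_H/Ẇ = 39.60/5.530 = 7.161.
In absolute terms T_C = 276.93 K and T_H = 294.26 K, so ΔT = 17.33 K.
COP_Carnot = T_H/ΔT = 294.26/17.33 = 16.98.
η_II = COP_actual/COP_Carnot = 7.161/16.98 = 0.4218.

0.422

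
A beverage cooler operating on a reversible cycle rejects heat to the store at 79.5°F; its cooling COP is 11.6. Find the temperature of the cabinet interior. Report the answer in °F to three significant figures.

36.7 °F

For a Carnot refrigerator COP_R = T_C/(T_H − T_C), so T_C = COP·T_H/(1 + COP).
With T_H = 299.54 K, T_C = 11.6 × 299.54/12.60 = 275.77 K.
Converting, 275.77 K = 36.71°F.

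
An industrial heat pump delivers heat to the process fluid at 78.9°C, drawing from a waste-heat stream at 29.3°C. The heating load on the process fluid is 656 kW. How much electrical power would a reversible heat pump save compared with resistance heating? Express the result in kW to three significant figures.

In absolute terms T_C = 302.45 K and T_H = 352.05 K, so ΔT = 49.60 K.
COP_Carnot = T_H/ΔT = 352.05/49.60 = 7.098.
Resistance heating needs Ẇ_res = Q̇_H = 656.0 kW; the reversible heat pump needs only Ẇ_hp = Q̇_H/COP = 92.42 kW.
Saving = 656.0 − 92.42 = 563.6 kW.

564 kW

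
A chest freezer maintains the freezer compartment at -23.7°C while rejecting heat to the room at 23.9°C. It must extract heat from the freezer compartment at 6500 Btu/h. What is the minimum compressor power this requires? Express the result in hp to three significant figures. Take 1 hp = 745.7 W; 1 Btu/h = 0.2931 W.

0.488 hp

In absolute terms T_C = 249.45 K and T_H = 297.05 K, so ΔT = 47.60 K.
COP_Carnot = T_C/ΔT = 249.45/47.60 = 5.241.
Ẇ_min = Q̇/COP_Carnot = 6500/5.241 = 1240 Btu/h = 0.4875 hp.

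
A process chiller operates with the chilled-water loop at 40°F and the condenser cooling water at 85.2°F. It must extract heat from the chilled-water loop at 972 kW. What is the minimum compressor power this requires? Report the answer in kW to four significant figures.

87.93 kW

In absolute terms T_C = 277.59 K and T_H = 302.71 K, so ΔT = 25.11 K.
COP_Carnot = T_C/ΔT = 277.59/25.11 = 11.05.
Ẇ_min = Q̇/COP_Carnot = 972.0/11.05 = 87.93 kW.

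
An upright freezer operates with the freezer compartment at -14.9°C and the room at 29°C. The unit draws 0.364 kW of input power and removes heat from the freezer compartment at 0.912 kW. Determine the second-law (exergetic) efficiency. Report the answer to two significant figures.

0.43

COP_actual = Q̇_C/Ẇ = 0.9120/0.3640 = 2.505.
In absolute terms T_C = 258.25 K and T_H = 302.15 K, so ΔT = 43.90 K.
COP_Carnot = T_C/ΔT = 258.25/43.90 = 5.883.
η_II = COP_actual/COP_Carnot = 2.505/5.883 = 0.4259.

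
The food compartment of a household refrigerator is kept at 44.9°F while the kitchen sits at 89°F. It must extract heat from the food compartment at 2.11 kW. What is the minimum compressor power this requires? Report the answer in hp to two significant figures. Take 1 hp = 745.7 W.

In absolute terms T_C = 280.32 K and T_H = 304.82 K, so ΔT = 24.50 K.
COP_Carnot = T_C/ΔT = 280.32/24.50 = 11.44.
Ẇ_min = Q̇/COP_Carnot = 2.110/11.44 = 0.1844 kW = 0.2473 hp.

0.25 hp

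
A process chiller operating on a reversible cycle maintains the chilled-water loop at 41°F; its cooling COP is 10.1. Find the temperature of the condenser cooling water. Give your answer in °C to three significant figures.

COP_R = T_C/(T_H − T_C) gives T_H − T_C = T_C/COP.
With T_C = 278.15 K, T_H = 278.15 × (1 + 1/10.1) = 305.69 K.
Converting, 305.69 K = 32.54°C.

32.5 °C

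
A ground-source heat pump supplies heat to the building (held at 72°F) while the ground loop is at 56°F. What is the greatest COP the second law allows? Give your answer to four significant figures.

In absolute terms T_C = 286.48 K and T_H = 295.37 K, so ΔT = 8.889 K.
For a reversible cycle, COP_Carnot = T_H/ΔT = 295.37/8.889 = 33.23.

33.23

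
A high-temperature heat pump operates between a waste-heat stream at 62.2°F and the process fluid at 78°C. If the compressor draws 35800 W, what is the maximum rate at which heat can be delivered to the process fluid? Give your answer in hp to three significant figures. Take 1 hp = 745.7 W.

275 hp

In absolute terms T_C = 289.93 K and T_H = 351.15 K, so ΔT = 61.22 K.
COP_Carnot = T_H/ΔT = 351.15/61.22 = 5.736.
Q̇_max = COP_Carnot × Ẇ = 5.736 × 35800 W = 205300 W = 275.4 hp.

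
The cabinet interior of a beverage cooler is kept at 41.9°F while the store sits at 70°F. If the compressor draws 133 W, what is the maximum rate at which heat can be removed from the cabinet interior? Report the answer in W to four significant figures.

2374 W

In absolute terms T_C = 278.65 K and T_H = 294.26 K, so ΔT = 15.61 K.
COP_Carnot = T_C/ΔT = 278.65/15.61 = 17.85.
Q̇_max = COP_Carnot × Ẇ = 17.85 × 133.0 W = 2374 W.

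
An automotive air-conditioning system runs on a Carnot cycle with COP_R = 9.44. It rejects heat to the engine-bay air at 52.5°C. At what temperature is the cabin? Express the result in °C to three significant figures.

21.3 °C

For a Carnot refrigerator COP_R = T_C/(T_H − T_C), so T_C = COP·T_H/(1 + COP).
With T_H = 325.65 K, T_C = 9.44 × 325.65/10.44 = 294.46 K.
Converting, 294.46 K = 21.31°C.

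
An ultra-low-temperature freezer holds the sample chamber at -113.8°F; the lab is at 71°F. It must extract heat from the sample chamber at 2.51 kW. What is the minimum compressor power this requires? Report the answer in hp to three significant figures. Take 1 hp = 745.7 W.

In absolute terms T_C = 192.15 K and T_H = 294.82 K, so ΔT = 102.7 K.
COP_Carnot = T_C/ΔT = 192.15/102.7 = 1.872.
Ẇ_min = Q̇/COP_Carnot = 2.510/1.872 = 1.341 kW = 1.798 hp.

1.80 hp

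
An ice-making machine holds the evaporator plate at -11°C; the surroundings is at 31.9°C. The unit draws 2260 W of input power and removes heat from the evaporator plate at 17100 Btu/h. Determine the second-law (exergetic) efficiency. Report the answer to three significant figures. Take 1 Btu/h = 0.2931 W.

Converting, Q̇_C = 17100 Btu/h = 5012 W, so COP_actual = Q̇_C/Ẇ = 5012/2260 = 2.218.
In absolute terms T_C = 262.15 K and T_H = 305.05 K, so ΔT = 42.90 K.
COP_Carnot = T_C/ΔT = 262.15/42.90 = 6.111.
η_II = COP_actual/COP_Carnot = 2.218/6.111 = 0.3629.

0.363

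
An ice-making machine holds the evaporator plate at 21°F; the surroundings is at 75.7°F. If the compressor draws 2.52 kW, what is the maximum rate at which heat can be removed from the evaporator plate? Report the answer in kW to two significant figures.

22 kW

In absolute terms T_C = 267.04 K and T_H = 297.43 K, so ΔT = 30.39 K.
COP_Carnot = T_C/ΔT = 267.04/30.39 = 8.787.
Q̇_max = COP_Carnot × Ẇ = 8.787 × 2.520 kW = 22.14 kW.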